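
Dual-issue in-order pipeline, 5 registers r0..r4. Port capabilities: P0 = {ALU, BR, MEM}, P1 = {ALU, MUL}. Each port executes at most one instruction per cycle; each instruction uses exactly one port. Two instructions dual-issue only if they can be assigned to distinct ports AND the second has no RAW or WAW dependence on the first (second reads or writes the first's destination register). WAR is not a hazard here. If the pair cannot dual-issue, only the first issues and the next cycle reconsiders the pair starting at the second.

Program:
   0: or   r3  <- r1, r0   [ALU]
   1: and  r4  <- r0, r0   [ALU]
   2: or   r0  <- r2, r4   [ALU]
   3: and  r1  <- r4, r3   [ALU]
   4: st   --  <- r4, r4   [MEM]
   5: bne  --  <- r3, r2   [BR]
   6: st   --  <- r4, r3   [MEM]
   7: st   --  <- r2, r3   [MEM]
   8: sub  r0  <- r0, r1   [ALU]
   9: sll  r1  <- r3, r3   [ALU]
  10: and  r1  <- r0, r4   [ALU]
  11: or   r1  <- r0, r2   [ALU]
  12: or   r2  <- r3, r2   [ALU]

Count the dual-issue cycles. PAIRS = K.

c0: i0,i1 or+and  2-wide
c1: i2,i3 or+and  2-wide
c2: i4 st  no-port MEM/BR
c3: i5 bne  no-port BR/MEM
c4: i6 st  no-port MEM/MEM
c5: i7,i8 st+sub  2-wide
c6: i9 sll  WAW r1
c7: i10 and  WAW r1
c8: i11,i12 or+or  2-wide

PAIRS = 4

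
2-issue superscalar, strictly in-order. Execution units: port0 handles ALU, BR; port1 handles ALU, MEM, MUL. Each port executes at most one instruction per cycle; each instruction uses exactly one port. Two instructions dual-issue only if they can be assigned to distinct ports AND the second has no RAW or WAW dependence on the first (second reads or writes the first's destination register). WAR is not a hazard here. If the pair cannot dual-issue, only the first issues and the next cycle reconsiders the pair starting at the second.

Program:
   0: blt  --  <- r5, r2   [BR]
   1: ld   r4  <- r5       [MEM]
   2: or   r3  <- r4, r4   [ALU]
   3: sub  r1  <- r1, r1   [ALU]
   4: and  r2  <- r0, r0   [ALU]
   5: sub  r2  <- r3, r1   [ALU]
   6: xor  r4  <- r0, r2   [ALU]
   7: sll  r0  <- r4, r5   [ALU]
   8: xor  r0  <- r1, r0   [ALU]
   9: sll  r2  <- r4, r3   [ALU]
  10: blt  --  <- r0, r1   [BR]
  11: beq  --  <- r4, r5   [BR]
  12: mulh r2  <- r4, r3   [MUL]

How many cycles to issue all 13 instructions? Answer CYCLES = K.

t=0 i0/i1:blt ld ; 2-wide
t=1 i2/i3:or sub ; 2-wide
t=2 i4:and ; WAW r2
t=3 i5:sub ; RAW r2
t=4 i6:xor ; RAW r4
t=5 i7:sll ; RAW+WAW r0
t=6 i8/i9:xor sll ; 2-wide
t=7 i10:blt ; no-port BR/BR
t=8 i11/i12:beq mulh ; 2-wide

CYCLES = 9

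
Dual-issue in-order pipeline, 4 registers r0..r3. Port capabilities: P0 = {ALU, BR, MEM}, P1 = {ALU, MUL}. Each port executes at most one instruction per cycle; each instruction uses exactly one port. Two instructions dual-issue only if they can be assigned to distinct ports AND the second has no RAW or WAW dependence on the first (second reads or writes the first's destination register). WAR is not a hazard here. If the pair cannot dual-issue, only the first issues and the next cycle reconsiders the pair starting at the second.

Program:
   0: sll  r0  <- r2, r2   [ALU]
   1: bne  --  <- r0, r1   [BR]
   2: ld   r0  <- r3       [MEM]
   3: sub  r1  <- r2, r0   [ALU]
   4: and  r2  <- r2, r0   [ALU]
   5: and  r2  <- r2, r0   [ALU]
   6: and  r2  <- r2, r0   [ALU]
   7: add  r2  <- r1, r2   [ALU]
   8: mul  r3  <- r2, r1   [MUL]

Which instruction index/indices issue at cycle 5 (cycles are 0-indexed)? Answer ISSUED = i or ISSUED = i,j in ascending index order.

[0] i0  sll.ALU  -- RAW r0
[1] i1  bne.BR  -- no-port BR/MEM
[2] i2  ld.MEM  -- RAW r0
[3] i3+i4  sub.ALU+and.ALU  -- 2-wide
[4] i5  and.ALU  -- RAW+WAW r2
[5] i6  and.ALU  -- RAW+WAW r2
[6] i7  add.ALU  -- RAW r2
[7] i8  mul.MUL  -- tail

ISSUED = 6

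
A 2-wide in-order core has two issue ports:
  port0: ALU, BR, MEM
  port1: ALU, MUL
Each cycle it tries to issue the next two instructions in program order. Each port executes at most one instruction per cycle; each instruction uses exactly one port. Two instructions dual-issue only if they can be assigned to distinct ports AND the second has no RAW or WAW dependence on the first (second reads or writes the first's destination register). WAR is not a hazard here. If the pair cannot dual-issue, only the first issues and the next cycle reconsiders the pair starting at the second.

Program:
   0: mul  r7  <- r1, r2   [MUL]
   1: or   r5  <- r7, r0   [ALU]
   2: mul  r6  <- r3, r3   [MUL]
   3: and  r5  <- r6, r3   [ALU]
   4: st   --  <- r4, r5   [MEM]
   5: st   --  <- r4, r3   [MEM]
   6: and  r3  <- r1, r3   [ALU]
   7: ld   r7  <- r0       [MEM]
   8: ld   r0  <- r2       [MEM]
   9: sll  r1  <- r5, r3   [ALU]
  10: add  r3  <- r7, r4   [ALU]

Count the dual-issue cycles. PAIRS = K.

[0] i0  mul.MUL  -- RAW r7
[1] i1/i2  or.ALU;mul.MUL  -- dual
[2] i3  and.ALU  -- RAW r5
[3] i4  st.MEM  -- no-port MEM/MEM
[4] i5/i6  st.MEM;and.ALU  -- dual
[5] i7  ld.MEM  -- no-port MEM/MEM
[6] i8/i9  ld.MEM;sll.ALU  -- dual
[7] i10  add.ALU  -- tail

PAIRS = 3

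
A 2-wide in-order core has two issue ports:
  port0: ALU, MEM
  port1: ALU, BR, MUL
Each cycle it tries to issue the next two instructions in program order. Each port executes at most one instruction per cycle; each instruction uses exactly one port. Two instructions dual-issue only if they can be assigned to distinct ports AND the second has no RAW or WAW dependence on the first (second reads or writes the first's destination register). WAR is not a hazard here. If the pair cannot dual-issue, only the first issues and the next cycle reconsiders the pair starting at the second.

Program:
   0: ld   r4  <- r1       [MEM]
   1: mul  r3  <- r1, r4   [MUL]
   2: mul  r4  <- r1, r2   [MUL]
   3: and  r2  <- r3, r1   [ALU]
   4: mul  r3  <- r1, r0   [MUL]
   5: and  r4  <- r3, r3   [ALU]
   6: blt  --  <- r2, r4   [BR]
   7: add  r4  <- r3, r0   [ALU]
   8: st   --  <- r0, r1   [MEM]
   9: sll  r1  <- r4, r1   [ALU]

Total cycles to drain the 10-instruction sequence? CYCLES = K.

[0] i0  ld  -- RAW r4
[1] i1  mul  -- no-port MUL/MUL
[2] i2/i3  mul+and  -- dual
[3] i4  mul  -- RAW r3
[4] i5  and  -- RAW r4
[5] i6/i7  blt+add  -- dual
[6] i8/i9  st+sll  -- dual

CYCLES = 7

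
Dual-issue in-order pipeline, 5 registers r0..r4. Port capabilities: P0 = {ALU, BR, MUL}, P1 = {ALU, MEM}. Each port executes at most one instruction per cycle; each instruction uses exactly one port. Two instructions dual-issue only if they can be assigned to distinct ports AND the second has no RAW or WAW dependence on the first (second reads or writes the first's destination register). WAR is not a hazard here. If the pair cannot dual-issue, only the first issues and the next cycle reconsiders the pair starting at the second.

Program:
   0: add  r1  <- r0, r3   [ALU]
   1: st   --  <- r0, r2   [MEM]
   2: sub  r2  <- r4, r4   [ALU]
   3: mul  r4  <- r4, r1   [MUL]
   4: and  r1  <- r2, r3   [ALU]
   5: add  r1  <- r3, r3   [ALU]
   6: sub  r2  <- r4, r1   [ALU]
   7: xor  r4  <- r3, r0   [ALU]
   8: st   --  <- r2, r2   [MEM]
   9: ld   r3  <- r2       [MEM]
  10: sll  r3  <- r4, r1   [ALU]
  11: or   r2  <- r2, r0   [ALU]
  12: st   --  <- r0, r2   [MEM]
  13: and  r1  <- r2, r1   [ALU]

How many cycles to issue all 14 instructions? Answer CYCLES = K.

0. add.ALU/st.MEM @i0/i1  | pair
1. sub.ALU/mul.MUL @i2/i3  | pair
2. and.ALU @i4  | WAW r1
3. add.ALU @i5  | RAW r1
4. sub.ALU/xor.ALU @i6/i7  | pair
5. st.MEM @i8  | no-port MEM/MEM
6. ld.MEM @i9  | WAW r3
7. sll.ALU/or.ALU @i10/i11  | pair
8. st.MEM/and.ALU @i12/i13  | pair

CYCLES = 9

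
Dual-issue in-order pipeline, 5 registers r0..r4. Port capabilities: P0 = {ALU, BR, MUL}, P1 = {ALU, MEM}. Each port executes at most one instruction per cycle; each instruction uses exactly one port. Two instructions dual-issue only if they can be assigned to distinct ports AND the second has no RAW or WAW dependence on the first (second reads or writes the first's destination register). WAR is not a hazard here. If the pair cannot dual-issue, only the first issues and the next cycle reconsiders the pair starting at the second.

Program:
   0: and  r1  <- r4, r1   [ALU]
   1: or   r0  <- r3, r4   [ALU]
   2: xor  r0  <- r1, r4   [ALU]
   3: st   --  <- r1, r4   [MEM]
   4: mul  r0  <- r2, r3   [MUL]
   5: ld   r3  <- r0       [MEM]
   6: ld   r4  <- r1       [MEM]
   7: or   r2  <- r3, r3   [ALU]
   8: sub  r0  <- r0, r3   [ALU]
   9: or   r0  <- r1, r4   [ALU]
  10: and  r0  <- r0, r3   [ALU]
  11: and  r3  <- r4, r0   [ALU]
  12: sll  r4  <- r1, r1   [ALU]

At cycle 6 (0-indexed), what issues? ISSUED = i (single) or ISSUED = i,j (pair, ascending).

0. and/or @i0/i1  | pair
1. xor/st @i2/i3  | pair
2. mul @i4  | RAW r0
3. ld @i5  | no-port MEM/MEM
4. ld/or @i6/i7  | pair
5. sub @i8  | WAW r0
6. or @i9  | RAW+WAW r0
7. and @i10  | RAW r0
8. and/sll @i11/i12  | pair

ISSUED = 9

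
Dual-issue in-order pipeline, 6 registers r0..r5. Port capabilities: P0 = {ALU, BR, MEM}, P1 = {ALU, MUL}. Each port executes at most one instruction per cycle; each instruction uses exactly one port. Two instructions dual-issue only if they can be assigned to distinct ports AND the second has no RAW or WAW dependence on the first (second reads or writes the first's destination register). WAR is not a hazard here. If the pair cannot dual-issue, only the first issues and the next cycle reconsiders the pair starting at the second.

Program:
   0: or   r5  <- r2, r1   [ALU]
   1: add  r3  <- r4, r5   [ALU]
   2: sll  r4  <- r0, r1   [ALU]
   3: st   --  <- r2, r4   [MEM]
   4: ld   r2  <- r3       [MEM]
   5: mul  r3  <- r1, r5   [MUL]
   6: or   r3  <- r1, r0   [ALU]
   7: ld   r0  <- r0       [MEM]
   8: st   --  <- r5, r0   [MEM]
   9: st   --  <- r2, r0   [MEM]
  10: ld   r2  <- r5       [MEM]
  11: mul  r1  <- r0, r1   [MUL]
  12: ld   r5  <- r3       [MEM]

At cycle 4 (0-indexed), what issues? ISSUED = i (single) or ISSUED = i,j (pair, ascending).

ISSUED = 6,7

c0: i0 or.ALU  RAW r5
c1: i1,i2 add.ALU sll.ALU  pair
c2: i3 st.MEM  no-port MEM/MEM
c3: i4,i5 ld.MEM mul.MUL  pair
c4: i6,i7 or.ALU ld.MEM  pair
c5: i8 st.MEM  no-port MEM/MEM
c6: i9 st.MEM  no-port MEM/MEM
c7: i10,i11 ld.MEM mul.MUL  pair
c8: i12 ld.MEM  tail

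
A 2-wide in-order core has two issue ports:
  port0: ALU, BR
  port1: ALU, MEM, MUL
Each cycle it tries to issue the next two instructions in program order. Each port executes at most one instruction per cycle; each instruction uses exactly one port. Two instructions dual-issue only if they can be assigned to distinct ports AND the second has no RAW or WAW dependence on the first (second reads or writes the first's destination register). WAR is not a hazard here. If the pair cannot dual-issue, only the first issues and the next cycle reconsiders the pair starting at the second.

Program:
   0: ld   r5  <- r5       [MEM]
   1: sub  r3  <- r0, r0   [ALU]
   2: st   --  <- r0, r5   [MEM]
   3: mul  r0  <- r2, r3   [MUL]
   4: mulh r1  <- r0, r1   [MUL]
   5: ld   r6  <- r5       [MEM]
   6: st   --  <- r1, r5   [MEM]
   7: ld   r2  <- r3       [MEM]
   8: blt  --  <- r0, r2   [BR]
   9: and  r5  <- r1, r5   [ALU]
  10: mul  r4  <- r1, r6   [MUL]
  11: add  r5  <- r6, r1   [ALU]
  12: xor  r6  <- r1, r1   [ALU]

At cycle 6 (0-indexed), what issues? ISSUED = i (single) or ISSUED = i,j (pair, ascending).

c0: i0&i1 ld sub  dual
c1: i2 st  no-port MEM/MUL
c2: i3 mul  no-port MUL/MUL
c3: i4 mulh  no-port MUL/MEM
c4: i5 ld  no-port MEM/MEM
c5: i6 st  no-port MEM/MEM
c6: i7 ld  RAW r2
c7: i8&i9 blt and  dual
c8: i10&i11 mul add  dual
c9: i12 xor  tail

ISSUED = 7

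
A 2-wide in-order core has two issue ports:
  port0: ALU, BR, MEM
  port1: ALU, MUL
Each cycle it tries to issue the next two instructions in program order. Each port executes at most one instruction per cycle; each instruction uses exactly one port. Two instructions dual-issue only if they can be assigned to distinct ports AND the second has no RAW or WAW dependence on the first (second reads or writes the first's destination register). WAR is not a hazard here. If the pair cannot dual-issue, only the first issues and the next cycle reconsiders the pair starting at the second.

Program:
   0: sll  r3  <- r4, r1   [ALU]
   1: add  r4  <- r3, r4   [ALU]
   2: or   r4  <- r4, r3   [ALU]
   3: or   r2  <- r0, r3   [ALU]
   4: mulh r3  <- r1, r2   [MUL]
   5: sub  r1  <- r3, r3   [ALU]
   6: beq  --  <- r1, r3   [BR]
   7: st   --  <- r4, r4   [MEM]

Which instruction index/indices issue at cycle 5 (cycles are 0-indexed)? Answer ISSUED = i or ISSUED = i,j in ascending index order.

c0: i0 sll  RAW r3
c1: i1 add  RAW+WAW r4
c2: i2/i3 or+or  pair
c3: i4 mulh  RAW r3
c4: i5 sub  RAW r1
c5: i6 beq  no-port BR/MEM
c6: i7 st  tail

ISSUED = 6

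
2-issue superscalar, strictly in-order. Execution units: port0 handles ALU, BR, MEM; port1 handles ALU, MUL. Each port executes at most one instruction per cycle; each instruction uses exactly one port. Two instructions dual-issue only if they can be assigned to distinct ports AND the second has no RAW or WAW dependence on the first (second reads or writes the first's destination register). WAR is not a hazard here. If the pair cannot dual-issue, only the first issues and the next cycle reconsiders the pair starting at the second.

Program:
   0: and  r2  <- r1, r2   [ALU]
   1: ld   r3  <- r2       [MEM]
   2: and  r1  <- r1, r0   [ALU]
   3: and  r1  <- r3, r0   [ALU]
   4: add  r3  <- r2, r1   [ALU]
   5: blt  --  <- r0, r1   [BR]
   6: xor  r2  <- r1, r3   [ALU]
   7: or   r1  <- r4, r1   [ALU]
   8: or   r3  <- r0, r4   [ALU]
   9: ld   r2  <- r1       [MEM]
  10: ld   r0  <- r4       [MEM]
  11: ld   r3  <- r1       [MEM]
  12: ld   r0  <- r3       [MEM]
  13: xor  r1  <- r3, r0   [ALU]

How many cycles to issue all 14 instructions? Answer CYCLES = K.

  cy0 -> i0 (and.ALU) RAW r2
  cy1 -> i1+i2 (ld.MEM and.ALU) 2-wide
  cy2 -> i3 (and.ALU) RAW r1
  cy3 -> i4+i5 (add.ALU blt.BR) 2-wide
  cy4 -> i6+i7 (xor.ALU or.ALU) 2-wide
  cy5 -> i8+i9 (or.ALU ld.MEM) 2-wide
  cy6 -> i10 (ld.MEM) no-port MEM/MEM
  cy7 -> i11 (ld.MEM) no-port MEM/MEM
  cy8 -> i12 (ld.MEM) RAW r0
  cy9 -> i13 (xor.ALU) tail

CYCLES = 10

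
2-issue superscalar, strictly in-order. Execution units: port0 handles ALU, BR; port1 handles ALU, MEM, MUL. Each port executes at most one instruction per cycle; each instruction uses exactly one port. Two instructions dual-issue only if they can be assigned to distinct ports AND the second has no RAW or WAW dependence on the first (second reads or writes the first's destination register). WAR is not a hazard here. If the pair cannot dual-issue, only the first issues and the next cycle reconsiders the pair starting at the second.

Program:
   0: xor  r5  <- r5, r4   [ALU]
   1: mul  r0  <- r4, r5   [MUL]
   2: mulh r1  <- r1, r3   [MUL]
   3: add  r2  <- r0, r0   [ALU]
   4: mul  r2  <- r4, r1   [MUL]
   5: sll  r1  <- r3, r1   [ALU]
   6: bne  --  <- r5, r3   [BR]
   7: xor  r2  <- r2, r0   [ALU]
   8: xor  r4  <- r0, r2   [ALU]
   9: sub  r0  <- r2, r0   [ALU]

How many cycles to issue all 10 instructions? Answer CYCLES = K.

CYCLES = 6

t=0 i0:xor.ALU ; RAW r5
t=1 i1:mul.MUL ; no-port MUL/MUL
t=2 i2&i3:mulh.MUL add.ALU ; 2-wide
t=3 i4&i5:mul.MUL sll.ALU ; 2-wide
t=4 i6&i7:bne.BR xor.ALU ; 2-wide
t=5 i8&i9:xor.ALU sub.ALU ; 2-wide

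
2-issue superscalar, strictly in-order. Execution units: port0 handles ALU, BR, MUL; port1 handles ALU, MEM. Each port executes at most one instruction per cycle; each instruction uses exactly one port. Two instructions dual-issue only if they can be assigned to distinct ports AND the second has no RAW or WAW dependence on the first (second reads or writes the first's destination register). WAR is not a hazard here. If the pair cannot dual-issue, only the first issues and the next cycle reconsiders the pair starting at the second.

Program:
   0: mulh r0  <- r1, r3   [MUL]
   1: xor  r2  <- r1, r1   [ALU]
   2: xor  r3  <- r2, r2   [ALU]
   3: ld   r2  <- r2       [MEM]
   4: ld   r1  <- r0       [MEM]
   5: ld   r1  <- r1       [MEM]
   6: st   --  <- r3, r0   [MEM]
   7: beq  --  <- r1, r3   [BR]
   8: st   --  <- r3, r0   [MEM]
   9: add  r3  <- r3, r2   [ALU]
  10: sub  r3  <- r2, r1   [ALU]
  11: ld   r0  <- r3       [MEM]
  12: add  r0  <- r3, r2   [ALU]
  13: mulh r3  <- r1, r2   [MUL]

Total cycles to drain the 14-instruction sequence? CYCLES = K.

CYCLES = 9

c0: i0,i1 mulh.MUL/xor.ALU  pair
c1: i2,i3 xor.ALU/ld.MEM  pair
c2: i4 ld.MEM  no-port MEM/MEM
c3: i5 ld.MEM  no-port MEM/MEM
c4: i6,i7 st.MEM/beq.BR  pair
c5: i8,i9 st.MEM/add.ALU  pair
c6: i10 sub.ALU  RAW r3
c7: i11 ld.MEM  WAW r0
c8: i12,i13 add.ALU/mulh.MUL  pair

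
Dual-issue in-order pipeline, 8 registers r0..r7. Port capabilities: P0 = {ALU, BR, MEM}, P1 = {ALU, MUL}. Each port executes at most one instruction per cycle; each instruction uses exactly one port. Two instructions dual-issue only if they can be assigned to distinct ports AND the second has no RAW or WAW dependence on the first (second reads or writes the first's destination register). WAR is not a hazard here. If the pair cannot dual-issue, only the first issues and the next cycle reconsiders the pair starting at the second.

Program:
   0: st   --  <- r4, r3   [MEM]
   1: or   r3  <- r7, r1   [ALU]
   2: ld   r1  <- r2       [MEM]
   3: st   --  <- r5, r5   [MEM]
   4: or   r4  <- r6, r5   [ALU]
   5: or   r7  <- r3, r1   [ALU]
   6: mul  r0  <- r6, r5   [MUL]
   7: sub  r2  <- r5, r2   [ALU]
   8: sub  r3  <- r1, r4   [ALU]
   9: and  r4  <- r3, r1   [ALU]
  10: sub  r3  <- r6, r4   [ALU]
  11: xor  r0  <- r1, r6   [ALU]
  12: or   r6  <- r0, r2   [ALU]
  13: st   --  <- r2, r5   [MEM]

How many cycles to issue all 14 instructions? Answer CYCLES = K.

CYCLES = 8

[0] i0/i1  st.MEM or.ALU  -- dual
[1] i2  ld.MEM  -- no-port MEM/MEM
[2] i3/i4  st.MEM or.ALU  -- dual
[3] i5/i6  or.ALU mul.MUL  -- dual
[4] i7/i8  sub.ALU sub.ALU  -- dual
[5] i9  and.ALU  -- RAW r4
[6] i10/i11  sub.ALU xor.ALU  -- dual
[7] i12/i13  or.ALU st.MEM  -- dual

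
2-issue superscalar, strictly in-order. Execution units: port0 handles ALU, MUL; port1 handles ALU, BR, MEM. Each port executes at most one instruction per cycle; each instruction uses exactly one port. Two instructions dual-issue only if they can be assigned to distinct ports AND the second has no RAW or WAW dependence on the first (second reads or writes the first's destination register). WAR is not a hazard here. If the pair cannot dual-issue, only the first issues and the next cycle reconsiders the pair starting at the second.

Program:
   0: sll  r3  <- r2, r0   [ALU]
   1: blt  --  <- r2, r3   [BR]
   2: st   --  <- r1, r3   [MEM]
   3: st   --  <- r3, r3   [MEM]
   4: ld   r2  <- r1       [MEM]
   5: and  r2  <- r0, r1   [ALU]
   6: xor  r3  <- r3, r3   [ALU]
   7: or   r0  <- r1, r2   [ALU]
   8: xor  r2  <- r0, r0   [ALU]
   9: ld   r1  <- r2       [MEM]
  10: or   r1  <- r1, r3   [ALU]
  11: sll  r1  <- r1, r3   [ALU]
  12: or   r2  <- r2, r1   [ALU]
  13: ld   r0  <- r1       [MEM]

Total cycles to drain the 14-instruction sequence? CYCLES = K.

t=0 i0:sll.ALU ; RAW r3
t=1 i1:blt.BR ; no-port BR/MEM
t=2 i2:st.MEM ; no-port MEM/MEM
t=3 i3:st.MEM ; no-port MEM/MEM
t=4 i4:ld.MEM ; WAW r2
t=5 i5&i6:and.ALU xor.ALU ; dual
t=6 i7:or.ALU ; RAW r0
t=7 i8:xor.ALU ; RAW r2
t=8 i9:ld.MEM ; RAW+WAW r1
t=9 i10:or.ALU ; RAW+WAW r1
t=10 i11:sll.ALU ; RAW r1
t=11 i12&i13:or.ALU ld.MEM ; dual

CYCLES = 12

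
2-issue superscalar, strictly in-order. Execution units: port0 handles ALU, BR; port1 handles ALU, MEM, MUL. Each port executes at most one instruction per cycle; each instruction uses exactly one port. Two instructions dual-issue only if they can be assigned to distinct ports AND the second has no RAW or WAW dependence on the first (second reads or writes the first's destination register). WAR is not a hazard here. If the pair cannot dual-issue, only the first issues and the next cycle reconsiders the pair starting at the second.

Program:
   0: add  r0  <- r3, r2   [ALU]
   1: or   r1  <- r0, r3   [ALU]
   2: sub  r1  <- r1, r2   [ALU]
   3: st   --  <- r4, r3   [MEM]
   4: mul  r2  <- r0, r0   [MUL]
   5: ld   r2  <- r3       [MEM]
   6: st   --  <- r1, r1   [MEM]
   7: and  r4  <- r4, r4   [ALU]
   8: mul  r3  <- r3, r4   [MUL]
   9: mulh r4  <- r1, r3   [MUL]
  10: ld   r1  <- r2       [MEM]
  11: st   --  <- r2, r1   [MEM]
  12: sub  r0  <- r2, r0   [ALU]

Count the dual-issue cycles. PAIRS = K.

PAIRS = 3

t=0 i0:add ; RAW r0
t=1 i1:or ; RAW+WAW r1
t=2 i2,i3:sub+st ; 2-wide
t=3 i4:mul ; no-port MUL/MEM
t=4 i5:ld ; no-port MEM/MEM
t=5 i6,i7:st+and ; 2-wide
t=6 i8:mul ; no-port MUL/MUL
t=7 i9:mulh ; no-port MUL/MEM
t=8 i10:ld ; no-port MEM/MEM
t=9 i11,i12:st+sub ; 2-wide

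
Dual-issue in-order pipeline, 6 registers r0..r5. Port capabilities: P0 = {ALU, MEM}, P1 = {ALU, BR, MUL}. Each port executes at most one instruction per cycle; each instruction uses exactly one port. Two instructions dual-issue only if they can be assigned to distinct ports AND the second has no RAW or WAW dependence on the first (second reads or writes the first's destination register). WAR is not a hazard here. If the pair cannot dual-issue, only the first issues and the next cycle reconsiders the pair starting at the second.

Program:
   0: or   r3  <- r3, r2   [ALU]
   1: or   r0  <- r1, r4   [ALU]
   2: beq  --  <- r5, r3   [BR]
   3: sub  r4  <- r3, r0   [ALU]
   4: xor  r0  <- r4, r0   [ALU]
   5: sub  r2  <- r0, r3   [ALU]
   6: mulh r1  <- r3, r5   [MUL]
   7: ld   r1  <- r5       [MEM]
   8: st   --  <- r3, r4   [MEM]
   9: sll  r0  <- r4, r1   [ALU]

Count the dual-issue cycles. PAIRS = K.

PAIRS = 4

0. or;or @i0,i1  | pair
1. beq;sub @i2,i3  | pair
2. xor @i4  | RAW r0
3. sub;mulh @i5,i6  | pair
4. ld @i7  | no-port MEM/MEM
5. st;sll @i8,i9  | pair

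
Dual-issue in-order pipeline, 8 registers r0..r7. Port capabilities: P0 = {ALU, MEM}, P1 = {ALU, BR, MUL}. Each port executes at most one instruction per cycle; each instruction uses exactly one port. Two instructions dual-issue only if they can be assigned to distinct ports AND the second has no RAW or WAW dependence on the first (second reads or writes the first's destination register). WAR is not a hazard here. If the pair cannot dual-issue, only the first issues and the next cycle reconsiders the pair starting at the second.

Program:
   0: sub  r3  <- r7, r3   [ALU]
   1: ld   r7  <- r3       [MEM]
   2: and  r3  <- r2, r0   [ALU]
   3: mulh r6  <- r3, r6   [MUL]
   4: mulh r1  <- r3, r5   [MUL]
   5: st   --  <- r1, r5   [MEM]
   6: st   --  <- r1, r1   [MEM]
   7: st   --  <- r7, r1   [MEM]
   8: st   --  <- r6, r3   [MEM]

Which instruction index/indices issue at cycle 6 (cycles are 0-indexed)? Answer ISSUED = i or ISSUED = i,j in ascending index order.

c0: i0 sub  RAW r3
c1: i1/i2 ld+and  pair
c2: i3 mulh  no-port MUL/MUL
c3: i4 mulh  RAW r1
c4: i5 st  no-port MEM/MEM
c5: i6 st  no-port MEM/MEM
c6: i7 st  no-port MEM/MEM
c7: i8 st  tail

ISSUED = 7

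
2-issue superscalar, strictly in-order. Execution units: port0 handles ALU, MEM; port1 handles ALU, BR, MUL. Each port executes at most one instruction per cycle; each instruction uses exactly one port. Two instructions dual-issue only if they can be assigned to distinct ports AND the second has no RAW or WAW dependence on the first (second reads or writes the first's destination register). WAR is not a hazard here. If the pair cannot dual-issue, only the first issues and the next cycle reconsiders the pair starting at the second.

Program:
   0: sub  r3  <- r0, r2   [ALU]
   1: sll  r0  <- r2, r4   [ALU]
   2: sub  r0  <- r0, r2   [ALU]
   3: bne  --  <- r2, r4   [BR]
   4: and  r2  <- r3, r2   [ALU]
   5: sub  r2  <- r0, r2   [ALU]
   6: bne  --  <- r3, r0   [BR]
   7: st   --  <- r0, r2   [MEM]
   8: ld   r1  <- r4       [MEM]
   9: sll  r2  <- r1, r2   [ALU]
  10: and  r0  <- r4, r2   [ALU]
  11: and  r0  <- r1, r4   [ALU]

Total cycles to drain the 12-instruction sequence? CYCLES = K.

  cy0 -> i0,i1 (sub/sll) pair
  cy1 -> i2,i3 (sub/bne) pair
  cy2 -> i4 (and) RAW+WAW r2
  cy3 -> i5,i6 (sub/bne) pair
  cy4 -> i7 (st) no-port MEM/MEM
  cy5 -> i8 (ld) RAW r1
  cy6 -> i9 (sll) RAW r2
  cy7 -> i10 (and) WAW r0
  cy8 -> i11 (and) tail

CYCLES = 9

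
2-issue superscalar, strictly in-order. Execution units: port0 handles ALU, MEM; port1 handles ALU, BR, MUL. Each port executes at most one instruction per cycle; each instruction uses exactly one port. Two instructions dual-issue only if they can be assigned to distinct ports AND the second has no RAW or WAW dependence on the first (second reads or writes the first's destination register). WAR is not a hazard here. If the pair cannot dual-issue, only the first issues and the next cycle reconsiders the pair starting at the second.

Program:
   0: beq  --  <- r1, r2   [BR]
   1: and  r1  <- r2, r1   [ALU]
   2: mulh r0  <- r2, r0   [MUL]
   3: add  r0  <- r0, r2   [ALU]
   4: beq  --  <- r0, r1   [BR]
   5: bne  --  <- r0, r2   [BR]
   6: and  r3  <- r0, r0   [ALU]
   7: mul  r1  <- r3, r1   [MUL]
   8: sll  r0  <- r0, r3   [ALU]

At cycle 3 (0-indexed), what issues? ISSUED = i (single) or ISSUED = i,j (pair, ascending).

[0] i0/i1  beq.BR/and.ALU  -- pair
[1] i2  mulh.MUL  -- RAW+WAW r0
[2] i3  add.ALU  -- RAW r0
[3] i4  beq.BR  -- no-port BR/BR
[4] i5/i6  bne.BR/and.ALU  -- pair
[5] i7/i8  mul.MUL/sll.ALU  -- pair

ISSUED = 4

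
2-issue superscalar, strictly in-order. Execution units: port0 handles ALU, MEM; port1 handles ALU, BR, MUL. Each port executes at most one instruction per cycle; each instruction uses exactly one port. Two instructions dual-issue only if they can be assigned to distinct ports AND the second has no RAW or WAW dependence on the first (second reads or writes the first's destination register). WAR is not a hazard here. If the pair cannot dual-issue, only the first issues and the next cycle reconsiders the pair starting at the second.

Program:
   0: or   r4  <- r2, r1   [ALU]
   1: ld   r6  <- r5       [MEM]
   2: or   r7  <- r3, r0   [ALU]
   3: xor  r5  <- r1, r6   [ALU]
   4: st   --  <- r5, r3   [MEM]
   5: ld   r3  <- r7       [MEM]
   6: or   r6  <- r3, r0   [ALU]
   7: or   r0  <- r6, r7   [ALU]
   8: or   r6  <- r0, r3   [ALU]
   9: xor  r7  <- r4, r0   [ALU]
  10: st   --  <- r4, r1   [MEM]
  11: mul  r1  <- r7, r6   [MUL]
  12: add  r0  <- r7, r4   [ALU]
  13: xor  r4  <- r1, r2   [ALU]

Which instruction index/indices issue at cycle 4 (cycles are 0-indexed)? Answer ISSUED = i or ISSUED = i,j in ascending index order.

0. or.ALU/ld.MEM @i0,i1  | pair
1. or.ALU/xor.ALU @i2,i3  | pair
2. st.MEM @i4  | no-port MEM/MEM
3. ld.MEM @i5  | RAW r3
4. or.ALU @i6  | RAW r6
5. or.ALU @i7  | RAW r0
6. or.ALU/xor.ALU @i8,i9  | pair
7. st.MEM/mul.MUL @i10,i11  | pair
8. add.ALU/xor.ALU @i12,i13  | pair

ISSUED = 6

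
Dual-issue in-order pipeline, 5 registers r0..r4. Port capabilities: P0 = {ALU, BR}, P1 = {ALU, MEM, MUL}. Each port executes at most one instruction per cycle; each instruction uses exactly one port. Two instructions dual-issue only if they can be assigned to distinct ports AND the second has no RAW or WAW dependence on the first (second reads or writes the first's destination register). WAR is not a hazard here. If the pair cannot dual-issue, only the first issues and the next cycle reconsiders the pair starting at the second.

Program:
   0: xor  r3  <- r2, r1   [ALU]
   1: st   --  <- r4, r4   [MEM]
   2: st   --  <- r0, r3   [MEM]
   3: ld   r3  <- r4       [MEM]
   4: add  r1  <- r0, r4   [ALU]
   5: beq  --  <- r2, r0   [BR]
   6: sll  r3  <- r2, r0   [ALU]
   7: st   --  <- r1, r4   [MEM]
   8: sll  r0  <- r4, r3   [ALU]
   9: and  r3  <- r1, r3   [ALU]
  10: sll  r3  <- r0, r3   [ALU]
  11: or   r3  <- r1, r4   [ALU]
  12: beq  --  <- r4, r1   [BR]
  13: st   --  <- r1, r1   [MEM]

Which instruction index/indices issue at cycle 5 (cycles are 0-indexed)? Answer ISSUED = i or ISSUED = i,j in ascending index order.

c0: i0,i1 xor.ALU/st.MEM  2-wide
c1: i2 st.MEM  no-port MEM/MEM
c2: i3,i4 ld.MEM/add.ALU  2-wide
c3: i5,i6 beq.BR/sll.ALU  2-wide
c4: i7,i8 st.MEM/sll.ALU  2-wide
c5: i9 and.ALU  RAW+WAW r3
c6: i10 sll.ALU  WAW r3
c7: i11,i12 or.ALU/beq.BR  2-wide
c8: i13 st.MEM  tail

ISSUED = 9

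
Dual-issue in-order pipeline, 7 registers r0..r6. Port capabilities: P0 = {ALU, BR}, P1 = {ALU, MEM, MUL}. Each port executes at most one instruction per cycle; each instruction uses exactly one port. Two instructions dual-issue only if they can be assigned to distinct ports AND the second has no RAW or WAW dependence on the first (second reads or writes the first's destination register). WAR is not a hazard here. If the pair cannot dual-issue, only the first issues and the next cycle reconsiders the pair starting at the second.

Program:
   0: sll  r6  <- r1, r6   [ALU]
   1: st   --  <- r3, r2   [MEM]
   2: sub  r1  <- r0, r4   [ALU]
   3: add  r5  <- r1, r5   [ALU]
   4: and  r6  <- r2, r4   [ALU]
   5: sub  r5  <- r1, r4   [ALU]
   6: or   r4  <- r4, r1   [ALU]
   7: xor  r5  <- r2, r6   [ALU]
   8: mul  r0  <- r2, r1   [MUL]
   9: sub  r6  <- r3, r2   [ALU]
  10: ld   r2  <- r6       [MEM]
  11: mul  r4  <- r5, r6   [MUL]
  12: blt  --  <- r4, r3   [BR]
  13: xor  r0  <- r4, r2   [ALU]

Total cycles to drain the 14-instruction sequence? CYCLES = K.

CYCLES = 9

t=0 i0&i1:sll;st ; dual
t=1 i2:sub ; RAW r1
t=2 i3&i4:add;and ; dual
t=3 i5&i6:sub;or ; dual
t=4 i7&i8:xor;mul ; dual
t=5 i9:sub ; RAW r6
t=6 i10:ld ; no-port MEM/MUL
t=7 i11:mul ; RAW r4
t=8 i12&i13:blt;xor ; dual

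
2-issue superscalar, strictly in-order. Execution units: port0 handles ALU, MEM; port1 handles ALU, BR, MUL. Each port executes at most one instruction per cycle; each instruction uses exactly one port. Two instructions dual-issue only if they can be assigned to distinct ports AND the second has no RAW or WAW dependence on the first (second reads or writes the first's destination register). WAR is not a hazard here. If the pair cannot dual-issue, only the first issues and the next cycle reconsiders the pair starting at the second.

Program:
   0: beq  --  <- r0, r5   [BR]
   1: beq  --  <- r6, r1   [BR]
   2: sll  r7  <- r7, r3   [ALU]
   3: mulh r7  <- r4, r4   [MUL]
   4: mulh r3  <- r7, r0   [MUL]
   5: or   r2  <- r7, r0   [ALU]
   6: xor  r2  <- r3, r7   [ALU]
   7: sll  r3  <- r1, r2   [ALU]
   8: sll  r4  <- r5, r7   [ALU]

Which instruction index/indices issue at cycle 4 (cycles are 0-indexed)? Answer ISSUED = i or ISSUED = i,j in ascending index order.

#0 head=0: beq i0 no-port BR/BR
#1 head=1: beq/sll i1,i2 dual
#2 head=3: mulh i3 no-port MUL/MUL
#3 head=4: mulh/or i4,i5 dual
#4 head=6: xor i6 RAW r2
#5 head=7: sll/sll i7,i8 dual

ISSUED = 6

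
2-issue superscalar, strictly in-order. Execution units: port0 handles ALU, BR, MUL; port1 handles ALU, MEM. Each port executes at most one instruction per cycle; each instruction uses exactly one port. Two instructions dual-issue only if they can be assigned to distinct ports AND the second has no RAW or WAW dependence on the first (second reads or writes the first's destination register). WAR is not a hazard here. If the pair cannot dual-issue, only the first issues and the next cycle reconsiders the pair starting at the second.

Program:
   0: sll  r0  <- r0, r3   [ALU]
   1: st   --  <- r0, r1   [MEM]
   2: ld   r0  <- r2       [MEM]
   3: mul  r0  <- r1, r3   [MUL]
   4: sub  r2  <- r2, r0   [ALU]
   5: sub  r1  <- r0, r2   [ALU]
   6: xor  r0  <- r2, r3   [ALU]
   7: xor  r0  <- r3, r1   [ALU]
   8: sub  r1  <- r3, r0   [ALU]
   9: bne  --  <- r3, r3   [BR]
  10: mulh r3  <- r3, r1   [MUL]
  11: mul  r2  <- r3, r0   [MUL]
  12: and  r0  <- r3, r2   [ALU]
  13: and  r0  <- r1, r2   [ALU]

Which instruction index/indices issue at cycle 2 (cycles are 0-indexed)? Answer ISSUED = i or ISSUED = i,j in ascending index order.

ISSUED = 2

0. sll @i0  | RAW r0
1. st @i1  | no-port MEM/MEM
2. ld @i2  | WAW r0
3. mul @i3  | RAW r0
4. sub @i4  | RAW r2
5. sub xor @i5+i6  | pair
6. xor @i7  | RAW r0
7. sub bne @i8+i9  | pair
8. mulh @i10  | no-port MUL/MUL
9. mul @i11  | RAW r2
10. and @i12  | WAW r0
11. and @i13  | tail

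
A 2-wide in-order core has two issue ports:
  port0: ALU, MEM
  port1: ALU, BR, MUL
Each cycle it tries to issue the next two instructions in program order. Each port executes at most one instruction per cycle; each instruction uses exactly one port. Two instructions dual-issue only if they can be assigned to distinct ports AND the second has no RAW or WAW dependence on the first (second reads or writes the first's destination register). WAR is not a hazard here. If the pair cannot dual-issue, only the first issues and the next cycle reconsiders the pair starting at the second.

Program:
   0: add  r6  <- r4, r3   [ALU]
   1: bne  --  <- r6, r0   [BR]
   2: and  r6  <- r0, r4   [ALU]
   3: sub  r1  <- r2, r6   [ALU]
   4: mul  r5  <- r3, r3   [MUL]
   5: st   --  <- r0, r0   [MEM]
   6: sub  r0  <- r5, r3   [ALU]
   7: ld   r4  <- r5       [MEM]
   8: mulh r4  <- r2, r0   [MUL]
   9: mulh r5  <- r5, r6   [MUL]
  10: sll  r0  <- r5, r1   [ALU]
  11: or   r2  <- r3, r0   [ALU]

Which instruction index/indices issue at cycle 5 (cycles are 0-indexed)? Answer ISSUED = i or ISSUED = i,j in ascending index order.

ISSUED = 8

#0 head=0: add i0 RAW r6
#1 head=1: bne and i1+i2 pair
#2 head=3: sub mul i3+i4 pair
#3 head=5: st sub i5+i6 pair
#4 head=7: ld i7 WAW r4
#5 head=8: mulh i8 no-port MUL/MUL
#6 head=9: mulh i9 RAW r5
#7 head=10: sll i10 RAW r0
#8 head=11: or i11 tail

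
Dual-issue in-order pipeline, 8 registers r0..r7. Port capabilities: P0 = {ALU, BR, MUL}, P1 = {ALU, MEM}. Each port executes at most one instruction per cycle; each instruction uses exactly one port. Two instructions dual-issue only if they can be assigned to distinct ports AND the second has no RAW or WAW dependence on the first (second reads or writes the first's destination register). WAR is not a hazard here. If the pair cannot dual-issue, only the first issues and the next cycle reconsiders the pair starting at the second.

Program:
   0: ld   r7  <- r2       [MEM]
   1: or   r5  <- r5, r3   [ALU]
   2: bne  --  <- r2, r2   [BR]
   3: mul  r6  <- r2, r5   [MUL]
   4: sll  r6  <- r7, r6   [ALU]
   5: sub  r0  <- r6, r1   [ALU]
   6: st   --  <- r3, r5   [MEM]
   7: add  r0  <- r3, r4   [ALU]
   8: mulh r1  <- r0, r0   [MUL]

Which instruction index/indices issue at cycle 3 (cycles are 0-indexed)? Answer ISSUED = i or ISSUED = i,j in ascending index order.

0. ld or @i0/i1  | pair
1. bne @i2  | no-port BR/MUL
2. mul @i3  | RAW+WAW r6
3. sll @i4  | RAW r6
4. sub st @i5/i6  | pair
5. add @i7  | RAW r0
6. mulh @i8  | tail

ISSUED = 4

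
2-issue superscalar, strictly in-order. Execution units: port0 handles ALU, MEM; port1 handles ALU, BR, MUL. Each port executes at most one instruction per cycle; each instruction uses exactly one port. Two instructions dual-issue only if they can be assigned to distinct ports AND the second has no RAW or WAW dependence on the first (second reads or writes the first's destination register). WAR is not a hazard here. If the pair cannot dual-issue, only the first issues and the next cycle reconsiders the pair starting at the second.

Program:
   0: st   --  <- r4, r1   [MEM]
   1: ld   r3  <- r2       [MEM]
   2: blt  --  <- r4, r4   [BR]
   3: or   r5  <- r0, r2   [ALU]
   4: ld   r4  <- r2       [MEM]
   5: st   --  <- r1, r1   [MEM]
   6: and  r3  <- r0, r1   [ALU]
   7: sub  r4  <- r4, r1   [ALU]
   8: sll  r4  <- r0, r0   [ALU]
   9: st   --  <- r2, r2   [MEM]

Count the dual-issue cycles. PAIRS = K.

PAIRS = 4

[0] i0  st.MEM  -- no-port MEM/MEM
[1] i1&i2  ld.MEM blt.BR  -- pair
[2] i3&i4  or.ALU ld.MEM  -- pair
[3] i5&i6  st.MEM and.ALU  -- pair
[4] i7  sub.ALU  -- WAW r4
[5] i8&i9  sll.ALU st.MEM  -- pair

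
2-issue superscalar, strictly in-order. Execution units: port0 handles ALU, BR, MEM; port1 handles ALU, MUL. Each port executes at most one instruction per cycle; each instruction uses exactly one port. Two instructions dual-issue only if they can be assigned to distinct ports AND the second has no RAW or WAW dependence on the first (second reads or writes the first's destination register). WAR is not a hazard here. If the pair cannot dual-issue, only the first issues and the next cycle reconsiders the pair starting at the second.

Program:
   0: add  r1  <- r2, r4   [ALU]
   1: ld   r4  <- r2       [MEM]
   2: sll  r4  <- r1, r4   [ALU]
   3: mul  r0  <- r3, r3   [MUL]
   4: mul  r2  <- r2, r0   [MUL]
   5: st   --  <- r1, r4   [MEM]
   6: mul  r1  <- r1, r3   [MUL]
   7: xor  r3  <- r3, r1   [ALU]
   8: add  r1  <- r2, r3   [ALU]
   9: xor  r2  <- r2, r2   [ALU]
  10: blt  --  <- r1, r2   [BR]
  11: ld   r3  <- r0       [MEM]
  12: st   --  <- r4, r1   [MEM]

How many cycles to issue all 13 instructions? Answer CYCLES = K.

CYCLES = 9

#0 head=0: add.ALU;ld.MEM i0+i1 pair
#1 head=2: sll.ALU;mul.MUL i2+i3 pair
#2 head=4: mul.MUL;st.MEM i4+i5 pair
#3 head=6: mul.MUL i6 RAW r1
#4 head=7: xor.ALU i7 RAW r3
#5 head=8: add.ALU;xor.ALU i8+i9 pair
#6 head=10: blt.BR i10 no-port BR/MEM
#7 head=11: ld.MEM i11 no-port MEM/MEM
#8 head=12: st.MEM i12 tail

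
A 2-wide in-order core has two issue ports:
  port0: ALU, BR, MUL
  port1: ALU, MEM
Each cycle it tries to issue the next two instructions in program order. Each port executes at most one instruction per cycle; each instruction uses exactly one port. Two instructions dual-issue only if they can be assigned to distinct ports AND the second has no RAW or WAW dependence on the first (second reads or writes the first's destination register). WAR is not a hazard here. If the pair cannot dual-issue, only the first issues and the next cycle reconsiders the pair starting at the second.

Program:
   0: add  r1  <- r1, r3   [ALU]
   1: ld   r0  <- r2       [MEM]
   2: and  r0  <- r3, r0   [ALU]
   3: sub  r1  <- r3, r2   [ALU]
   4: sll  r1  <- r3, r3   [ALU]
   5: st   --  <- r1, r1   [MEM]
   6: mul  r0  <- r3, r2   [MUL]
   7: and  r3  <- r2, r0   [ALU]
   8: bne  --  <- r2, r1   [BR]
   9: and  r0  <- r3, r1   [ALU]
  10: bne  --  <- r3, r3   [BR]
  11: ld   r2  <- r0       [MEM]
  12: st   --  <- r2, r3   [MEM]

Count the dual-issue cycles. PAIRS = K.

PAIRS = 5

t=0 i0/i1:add;ld ; pair
t=1 i2/i3:and;sub ; pair
t=2 i4:sll ; RAW r1
t=3 i5/i6:st;mul ; pair
t=4 i7/i8:and;bne ; pair
t=5 i9/i10:and;bne ; pair
t=6 i11:ld ; no-port MEM/MEM
t=7 i12:st ; tail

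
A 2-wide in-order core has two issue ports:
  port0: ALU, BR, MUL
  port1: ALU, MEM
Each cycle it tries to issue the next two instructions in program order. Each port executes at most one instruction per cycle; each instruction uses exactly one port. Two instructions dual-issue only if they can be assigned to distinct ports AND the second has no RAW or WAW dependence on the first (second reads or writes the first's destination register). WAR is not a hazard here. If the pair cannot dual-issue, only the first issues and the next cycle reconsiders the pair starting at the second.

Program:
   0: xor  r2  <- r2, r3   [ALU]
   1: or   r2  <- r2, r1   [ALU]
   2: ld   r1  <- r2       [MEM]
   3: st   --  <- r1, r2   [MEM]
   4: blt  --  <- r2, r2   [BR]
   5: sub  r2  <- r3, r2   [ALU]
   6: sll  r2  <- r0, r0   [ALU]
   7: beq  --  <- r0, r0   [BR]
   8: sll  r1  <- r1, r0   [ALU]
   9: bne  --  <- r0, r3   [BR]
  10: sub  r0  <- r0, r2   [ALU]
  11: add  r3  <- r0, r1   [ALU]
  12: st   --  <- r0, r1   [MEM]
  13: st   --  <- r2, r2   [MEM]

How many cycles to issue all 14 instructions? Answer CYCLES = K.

CYCLES = 10

#0 head=0: xor i0 RAW+WAW r2
#1 head=1: or i1 RAW r2
#2 head=2: ld i2 no-port MEM/MEM
#3 head=3: st blt i3,i4 2-wide
#4 head=5: sub i5 WAW r2
#5 head=6: sll beq i6,i7 2-wide
#6 head=8: sll bne i8,i9 2-wide
#7 head=10: sub i10 RAW r0
#8 head=11: add st i11,i12 2-wide
#9 head=13: st i13 tail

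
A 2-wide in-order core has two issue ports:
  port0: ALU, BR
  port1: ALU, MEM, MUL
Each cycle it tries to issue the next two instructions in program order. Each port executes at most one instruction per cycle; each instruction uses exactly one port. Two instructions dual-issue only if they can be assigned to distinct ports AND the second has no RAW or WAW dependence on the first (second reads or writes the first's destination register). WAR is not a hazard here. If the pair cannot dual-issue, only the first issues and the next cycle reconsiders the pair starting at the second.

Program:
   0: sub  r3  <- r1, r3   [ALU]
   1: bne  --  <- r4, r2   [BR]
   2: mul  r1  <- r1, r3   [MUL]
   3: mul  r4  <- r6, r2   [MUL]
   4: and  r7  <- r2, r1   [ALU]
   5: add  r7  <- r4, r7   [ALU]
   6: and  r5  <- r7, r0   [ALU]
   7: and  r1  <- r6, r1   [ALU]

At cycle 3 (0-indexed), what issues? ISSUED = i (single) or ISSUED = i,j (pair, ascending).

ISSUED = 5

  cy0 -> i0+i1 (sub.ALU;bne.BR) pair
  cy1 -> i2 (mul.MUL) no-port MUL/MUL
  cy2 -> i3+i4 (mul.MUL;and.ALU) pair
  cy3 -> i5 (add.ALU) RAW r7
  cy4 -> i6+i7 (and.ALU;and.ALU) pair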